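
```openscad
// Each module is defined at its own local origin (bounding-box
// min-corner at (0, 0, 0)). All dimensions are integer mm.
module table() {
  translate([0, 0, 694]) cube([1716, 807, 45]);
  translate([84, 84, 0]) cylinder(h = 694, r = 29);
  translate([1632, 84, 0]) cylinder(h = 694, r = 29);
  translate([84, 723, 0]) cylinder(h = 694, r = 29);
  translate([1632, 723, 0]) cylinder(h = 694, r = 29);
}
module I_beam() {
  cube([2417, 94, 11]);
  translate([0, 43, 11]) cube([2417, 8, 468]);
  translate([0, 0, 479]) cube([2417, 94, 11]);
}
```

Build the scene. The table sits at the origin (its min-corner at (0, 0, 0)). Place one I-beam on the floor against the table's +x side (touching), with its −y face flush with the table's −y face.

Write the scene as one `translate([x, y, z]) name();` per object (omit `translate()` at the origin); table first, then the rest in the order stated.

table();
translate([1716, 0, 0]) I_beam();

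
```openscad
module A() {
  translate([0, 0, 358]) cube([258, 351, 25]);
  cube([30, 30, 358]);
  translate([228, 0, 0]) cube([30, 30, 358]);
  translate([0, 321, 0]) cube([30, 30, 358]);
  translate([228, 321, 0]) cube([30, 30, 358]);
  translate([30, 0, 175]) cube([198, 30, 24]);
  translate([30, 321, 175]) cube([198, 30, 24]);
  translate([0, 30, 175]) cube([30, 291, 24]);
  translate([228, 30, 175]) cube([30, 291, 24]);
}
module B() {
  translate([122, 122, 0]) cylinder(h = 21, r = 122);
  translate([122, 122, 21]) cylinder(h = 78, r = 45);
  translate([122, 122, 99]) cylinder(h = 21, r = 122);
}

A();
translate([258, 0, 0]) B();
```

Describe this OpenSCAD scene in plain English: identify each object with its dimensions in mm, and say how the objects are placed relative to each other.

A is a four-legged stool. The seat is 258×351 mm, 25 mm thick, top at z = 383 mm. It stands on four square legs, each 30×30 mm in cross-section, from z = 0 to the seat underside, each flush with a corner of the seat. Four stretchers, 30 mm wide and 24 mm tall, connect adjacent legs with their undersides at z = 175 mm, each running between the inner faces of the legs it joins and aligned with the legs' outer faces on the other axis.

B is a spool: two coaxial disc flanges of radius 122 mm and thickness 21 mm, joined by a core cylinder of radius 45 mm and height 78 mm. The lower flange rests on z = 0 and the three cylinders share a vertical axis.

The spool is against the stool's +x side, with their −y faces flush.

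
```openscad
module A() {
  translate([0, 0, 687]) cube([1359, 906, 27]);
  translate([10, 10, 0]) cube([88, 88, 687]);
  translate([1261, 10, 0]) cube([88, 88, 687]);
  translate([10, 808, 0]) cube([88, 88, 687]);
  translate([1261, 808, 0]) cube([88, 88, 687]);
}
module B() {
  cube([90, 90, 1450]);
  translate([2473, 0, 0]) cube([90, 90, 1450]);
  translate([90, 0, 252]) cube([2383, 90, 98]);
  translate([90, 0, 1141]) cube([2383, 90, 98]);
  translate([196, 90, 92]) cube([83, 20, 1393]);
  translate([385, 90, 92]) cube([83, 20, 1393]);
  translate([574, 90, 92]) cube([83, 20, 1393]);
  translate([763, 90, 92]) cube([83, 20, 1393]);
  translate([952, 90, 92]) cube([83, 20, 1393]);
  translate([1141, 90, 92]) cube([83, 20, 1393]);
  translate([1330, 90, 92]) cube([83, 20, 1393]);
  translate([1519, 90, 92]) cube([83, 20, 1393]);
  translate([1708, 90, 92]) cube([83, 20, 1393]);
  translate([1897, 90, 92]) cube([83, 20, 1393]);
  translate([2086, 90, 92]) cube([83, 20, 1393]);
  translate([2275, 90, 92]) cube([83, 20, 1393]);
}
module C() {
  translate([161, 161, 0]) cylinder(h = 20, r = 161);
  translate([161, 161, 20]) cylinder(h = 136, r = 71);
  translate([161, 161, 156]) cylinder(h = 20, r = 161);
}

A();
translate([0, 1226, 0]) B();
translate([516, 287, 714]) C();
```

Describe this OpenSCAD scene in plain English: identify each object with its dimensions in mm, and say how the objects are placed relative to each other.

A is a table: top 1359 mm (x) × 906 mm (y), 27 mm thick, upper face at z = 714 mm, on four 88×88 mm square legs, each inset 10 mm from the nearest pair of top edges, running from z = 0 to the bottom of the top.

B is a fence section. Two 90×90 mm posts, 1450 mm tall, stand on the floor with a clear span of 2383 mm between their inner faces. Two horizontal rails of 90×98 mm section span the gap between the posts with their undersides at z = 252 mm and z = 1141 mm, flush with the posts' −y face. 12 pickets, each 83 mm wide, 20 mm thick and 1393 mm tall, are fixed to the +y face of the rails with their bottoms at z = 92 mm, evenly spaced across the span with equal gaps (rounded down to the nearest mm) at the −x end and between each pair — any rounding remainder accumulates at the +x end.

C is a spool: two coaxial disc flanges of radius 161 mm and thickness 20 mm, joined by a core cylinder of radius 71 mm and height 136 mm. The lower flange rests on z = 0 and the three cylinders share a vertical axis.

The fence section is on the floor beside the table on its +y side. The spool is on top of the table.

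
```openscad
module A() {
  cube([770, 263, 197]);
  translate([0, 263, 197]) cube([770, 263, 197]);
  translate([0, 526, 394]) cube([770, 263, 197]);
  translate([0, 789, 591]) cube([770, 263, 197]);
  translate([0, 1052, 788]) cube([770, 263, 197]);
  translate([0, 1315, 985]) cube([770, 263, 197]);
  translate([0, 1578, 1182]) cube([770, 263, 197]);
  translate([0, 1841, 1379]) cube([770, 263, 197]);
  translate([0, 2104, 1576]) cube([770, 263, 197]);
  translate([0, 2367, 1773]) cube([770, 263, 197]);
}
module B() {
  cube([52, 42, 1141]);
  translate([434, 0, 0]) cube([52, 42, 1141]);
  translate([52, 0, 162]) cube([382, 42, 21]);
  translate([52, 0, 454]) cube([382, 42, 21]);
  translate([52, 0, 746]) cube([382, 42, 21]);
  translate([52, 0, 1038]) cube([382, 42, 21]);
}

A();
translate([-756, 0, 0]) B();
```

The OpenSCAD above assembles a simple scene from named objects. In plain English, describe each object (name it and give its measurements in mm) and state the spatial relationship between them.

A is a straight staircase of 10 solid steps. Each step is 770 mm wide (x), 263 mm deep (y, the going) and 197 mm tall (the rise). The first step rests on the floor; each subsequent step sits one going further in +y and one rise higher in +z, directly behind and above the previous step with no overlap.

B is a straight ladder. Two 52×42 mm vertical rails, 1141 mm tall, stand 486 mm apart (outside-to-outside) with their front faces coplanar on the −y side. 4 rungs, each 42 mm deep and 21 mm tall, span between the inner faces of the rails, front faces flush with the rails. The lowest rung's underside is at z = 162 mm and rungs are spaced 292 mm apart (underside to underside).

The ladder is on the floor beside the staircase on its −x side.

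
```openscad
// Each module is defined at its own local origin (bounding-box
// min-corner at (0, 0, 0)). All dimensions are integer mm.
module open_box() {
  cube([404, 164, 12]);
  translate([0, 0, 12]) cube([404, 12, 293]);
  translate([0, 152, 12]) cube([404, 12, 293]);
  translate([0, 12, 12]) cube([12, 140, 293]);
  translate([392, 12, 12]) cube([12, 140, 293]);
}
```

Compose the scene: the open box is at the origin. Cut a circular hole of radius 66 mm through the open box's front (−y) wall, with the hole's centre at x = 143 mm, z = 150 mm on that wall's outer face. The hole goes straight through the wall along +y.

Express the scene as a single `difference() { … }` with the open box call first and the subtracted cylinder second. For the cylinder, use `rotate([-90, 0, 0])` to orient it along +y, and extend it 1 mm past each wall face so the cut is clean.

difference() {
  open_box();
  translate([143, -1, 150]) rotate([-90, 0, 0]) cylinder(h = 14, r = 66);
}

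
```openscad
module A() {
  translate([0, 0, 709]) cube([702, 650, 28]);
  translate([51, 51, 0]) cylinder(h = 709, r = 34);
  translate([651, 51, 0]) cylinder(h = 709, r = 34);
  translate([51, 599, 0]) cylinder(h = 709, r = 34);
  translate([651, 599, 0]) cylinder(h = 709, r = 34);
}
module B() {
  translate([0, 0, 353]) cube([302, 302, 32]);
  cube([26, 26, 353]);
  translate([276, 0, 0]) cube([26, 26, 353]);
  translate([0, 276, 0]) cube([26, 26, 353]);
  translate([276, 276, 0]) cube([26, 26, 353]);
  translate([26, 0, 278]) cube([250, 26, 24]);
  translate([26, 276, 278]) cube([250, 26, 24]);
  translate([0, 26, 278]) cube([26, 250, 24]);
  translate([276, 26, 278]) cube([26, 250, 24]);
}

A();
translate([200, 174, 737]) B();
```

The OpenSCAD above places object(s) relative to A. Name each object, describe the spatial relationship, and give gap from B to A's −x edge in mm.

The stool's min-x is at 200; the table's min-x is 0; gap = 200 mm.

A is a table. B is a stool. The stool is on top of the table, centred. The gap from the stool to the table's −x edge is 200 mm.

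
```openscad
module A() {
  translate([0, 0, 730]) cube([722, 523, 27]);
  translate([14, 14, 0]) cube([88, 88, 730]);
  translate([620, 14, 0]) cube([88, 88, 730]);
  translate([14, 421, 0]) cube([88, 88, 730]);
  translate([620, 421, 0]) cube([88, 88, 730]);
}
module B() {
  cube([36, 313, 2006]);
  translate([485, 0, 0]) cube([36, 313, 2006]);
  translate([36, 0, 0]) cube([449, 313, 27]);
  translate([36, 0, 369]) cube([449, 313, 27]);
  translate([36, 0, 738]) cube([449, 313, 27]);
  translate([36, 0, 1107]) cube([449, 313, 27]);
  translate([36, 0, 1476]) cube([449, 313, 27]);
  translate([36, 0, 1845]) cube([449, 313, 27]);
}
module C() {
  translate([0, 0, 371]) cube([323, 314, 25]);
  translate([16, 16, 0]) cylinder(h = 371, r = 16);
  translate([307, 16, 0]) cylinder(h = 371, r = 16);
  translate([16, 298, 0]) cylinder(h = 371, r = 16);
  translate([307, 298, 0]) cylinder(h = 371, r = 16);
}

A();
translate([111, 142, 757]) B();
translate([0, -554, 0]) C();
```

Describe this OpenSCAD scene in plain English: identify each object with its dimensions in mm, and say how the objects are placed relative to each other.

A is a table: top 722 mm (x) × 523 mm (y), 27 mm thick, upper face at z = 757 mm, on four 88×88 mm square legs, each inset 14 mm from the nearest pair of top edges, running from z = 0 to the bottom of the top.

B is an open bookshelf. Two side panels, each 36 mm thick, 313 mm deep and 2006 mm tall, stand 521 mm apart (outside-to-outside). Between them sit 6 shelves, each 27 mm thick and 313 mm deep, spanning the full gap between the sides. The bottom shelf rests on the floor (its underside at z = 0) and the clear gap between one shelf's top and the next shelf's underside is 342 mm.

C is a four-legged stool. The seat is a 323×314×25 mm slab whose top surface is at z = 396 mm; four round legs, each 32 mm in diameter, run from the floor (z = 0) to the underside of the seat, each leg's axis is inset half a diameter from the nearest pair of seat edges (so the leg's bounding box is flush with the corner).

The bookshelf is on top of the table. The stool is on the floor beside the table on its −y side.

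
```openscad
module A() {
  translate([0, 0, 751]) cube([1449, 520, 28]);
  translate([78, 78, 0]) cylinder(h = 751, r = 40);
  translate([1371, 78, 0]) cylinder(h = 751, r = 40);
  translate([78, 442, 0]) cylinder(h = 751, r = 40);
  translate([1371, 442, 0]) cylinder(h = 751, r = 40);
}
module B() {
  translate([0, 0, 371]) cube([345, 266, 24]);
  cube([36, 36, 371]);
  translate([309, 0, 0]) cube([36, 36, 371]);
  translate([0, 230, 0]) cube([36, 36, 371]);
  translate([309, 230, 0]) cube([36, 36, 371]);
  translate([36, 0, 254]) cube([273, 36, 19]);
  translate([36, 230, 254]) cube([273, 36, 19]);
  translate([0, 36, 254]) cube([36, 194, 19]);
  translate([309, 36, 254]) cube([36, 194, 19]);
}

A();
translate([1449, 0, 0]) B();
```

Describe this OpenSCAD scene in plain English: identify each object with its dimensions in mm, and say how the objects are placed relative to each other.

A is a table with a 1449×520 mm rectangular top, 28 mm thick, top surface at z = 779 mm, supported by four round legs of 80 mm diameter, each leg's bounding box inset 38 mm from the nearest pair of top edges, running from the floor.

B is a four-legged stool. The seat is a 345×266×24 mm slab whose top surface is at z = 395 mm; four square legs, each 36×36 mm in cross-section, run from the floor (z = 0) to the underside of the seat, each flush with a corner of the seat. Four stretchers, 36 mm wide and 19 mm tall, connect adjacent legs with their undersides at z = 254 mm, each running between the inner faces of the legs it joins and aligned with the legs' outer faces on the other axis.

The stool is against the table's +x side, with their −y faces flush.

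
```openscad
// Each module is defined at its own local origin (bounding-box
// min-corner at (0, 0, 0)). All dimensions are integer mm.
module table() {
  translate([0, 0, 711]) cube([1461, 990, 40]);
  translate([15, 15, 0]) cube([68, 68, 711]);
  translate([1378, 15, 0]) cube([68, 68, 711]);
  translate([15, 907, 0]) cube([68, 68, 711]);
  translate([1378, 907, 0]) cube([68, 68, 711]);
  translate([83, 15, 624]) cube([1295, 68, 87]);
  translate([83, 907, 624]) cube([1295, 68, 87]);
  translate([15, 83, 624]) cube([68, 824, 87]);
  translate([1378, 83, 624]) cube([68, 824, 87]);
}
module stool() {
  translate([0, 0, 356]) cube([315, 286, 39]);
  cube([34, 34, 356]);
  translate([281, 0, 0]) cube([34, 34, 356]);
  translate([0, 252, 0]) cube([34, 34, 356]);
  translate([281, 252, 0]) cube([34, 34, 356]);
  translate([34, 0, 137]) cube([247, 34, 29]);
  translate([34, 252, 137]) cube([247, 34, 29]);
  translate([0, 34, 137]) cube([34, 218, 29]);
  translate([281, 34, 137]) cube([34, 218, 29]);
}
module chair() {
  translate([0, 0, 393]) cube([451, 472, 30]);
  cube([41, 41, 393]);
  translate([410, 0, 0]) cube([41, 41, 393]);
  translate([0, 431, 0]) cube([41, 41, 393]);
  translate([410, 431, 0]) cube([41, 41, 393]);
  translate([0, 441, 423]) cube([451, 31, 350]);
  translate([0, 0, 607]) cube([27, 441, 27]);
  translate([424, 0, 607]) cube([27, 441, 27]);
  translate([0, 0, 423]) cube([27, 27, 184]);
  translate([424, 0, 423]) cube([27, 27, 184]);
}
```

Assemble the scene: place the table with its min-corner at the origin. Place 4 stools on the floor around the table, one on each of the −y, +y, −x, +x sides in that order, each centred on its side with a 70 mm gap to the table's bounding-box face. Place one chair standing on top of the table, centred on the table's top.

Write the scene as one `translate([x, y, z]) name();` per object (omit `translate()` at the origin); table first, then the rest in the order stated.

table();
translate([573, -356, 0]) stool();
translate([573, 1060, 0]) stool();
translate([-385, 352, 0]) stool();
translate([1531, 352, 0]) stool();
translate([505, 259, 751]) chair();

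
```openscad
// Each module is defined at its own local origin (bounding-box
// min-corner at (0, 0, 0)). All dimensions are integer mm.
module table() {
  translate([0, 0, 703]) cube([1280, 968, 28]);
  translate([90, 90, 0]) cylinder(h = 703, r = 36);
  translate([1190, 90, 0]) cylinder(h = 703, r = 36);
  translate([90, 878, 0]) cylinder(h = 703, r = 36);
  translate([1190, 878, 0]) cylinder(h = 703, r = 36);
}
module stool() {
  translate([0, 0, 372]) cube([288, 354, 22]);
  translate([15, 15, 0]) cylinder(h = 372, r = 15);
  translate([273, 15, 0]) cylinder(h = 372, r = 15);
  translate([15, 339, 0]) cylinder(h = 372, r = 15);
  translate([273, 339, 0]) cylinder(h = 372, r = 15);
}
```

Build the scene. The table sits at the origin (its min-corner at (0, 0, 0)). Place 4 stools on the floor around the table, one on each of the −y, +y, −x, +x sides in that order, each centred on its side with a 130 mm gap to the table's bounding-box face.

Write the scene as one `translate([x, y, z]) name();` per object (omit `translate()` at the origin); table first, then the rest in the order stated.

table();
translate([496, -484, 0]) stool();
translate([496, 1098, 0]) stool();
translate([-418, 307, 0]) stool();
translate([1410, 307, 0]) stool();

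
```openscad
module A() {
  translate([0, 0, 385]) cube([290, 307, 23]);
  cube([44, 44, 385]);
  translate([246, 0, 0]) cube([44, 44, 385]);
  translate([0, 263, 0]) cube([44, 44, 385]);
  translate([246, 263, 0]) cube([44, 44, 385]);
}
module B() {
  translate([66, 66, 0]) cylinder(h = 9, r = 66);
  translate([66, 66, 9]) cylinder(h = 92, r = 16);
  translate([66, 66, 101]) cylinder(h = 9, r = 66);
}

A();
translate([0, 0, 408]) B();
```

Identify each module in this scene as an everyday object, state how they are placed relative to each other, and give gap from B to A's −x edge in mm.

The spool's min-x is at 0; the stool's min-x is 0; gap = 0 mm.

A is a stool. B is a spool. The spool is on top of the stool. The gap from the spool to the stool's −x edge is 0 mm.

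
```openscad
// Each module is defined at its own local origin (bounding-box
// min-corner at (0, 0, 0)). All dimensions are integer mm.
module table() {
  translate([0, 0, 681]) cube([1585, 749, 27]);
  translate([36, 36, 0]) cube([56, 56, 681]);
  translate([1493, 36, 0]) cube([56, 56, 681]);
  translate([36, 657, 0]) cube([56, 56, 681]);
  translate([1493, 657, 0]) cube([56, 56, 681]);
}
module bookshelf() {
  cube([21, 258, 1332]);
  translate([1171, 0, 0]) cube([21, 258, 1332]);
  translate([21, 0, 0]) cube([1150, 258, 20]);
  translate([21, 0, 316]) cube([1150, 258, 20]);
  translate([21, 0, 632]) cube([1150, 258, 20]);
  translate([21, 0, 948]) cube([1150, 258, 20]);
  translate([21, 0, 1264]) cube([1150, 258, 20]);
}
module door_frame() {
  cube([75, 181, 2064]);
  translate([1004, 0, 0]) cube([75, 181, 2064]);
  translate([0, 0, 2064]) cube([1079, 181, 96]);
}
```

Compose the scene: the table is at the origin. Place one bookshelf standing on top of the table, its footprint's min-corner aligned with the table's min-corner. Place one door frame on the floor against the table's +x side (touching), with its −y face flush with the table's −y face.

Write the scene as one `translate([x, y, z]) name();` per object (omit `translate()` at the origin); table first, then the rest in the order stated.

table();
translate([0, 0, 708]) bookshelf();
translate([1585, 0, 0]) door_frame();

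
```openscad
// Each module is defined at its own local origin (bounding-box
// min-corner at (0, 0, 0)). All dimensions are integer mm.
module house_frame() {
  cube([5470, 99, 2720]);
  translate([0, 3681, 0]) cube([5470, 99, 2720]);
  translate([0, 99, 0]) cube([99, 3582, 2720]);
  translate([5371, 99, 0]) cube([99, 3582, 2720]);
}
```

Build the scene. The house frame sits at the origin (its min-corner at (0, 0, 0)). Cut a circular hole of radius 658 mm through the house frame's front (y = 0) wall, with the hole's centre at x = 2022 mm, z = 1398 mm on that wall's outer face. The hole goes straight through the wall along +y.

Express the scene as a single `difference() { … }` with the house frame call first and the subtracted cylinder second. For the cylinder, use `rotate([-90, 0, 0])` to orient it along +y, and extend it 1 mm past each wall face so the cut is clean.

difference() {
  house_frame();
  translate([2022, -1, 1398]) rotate([-90, 0, 0]) cylinder(h = 101, r = 658);
}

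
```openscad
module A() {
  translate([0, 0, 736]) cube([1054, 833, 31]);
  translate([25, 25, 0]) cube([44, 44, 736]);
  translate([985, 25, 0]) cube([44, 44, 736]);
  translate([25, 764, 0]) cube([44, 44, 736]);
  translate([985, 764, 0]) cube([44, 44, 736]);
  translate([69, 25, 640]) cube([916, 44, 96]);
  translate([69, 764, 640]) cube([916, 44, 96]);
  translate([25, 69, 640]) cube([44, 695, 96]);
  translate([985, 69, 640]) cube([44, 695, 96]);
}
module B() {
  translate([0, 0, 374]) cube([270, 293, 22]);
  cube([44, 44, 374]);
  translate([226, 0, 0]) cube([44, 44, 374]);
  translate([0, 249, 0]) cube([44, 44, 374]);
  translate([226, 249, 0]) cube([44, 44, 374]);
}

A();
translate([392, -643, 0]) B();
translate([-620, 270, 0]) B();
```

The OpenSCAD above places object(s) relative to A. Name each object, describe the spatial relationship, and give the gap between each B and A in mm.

Each stool's nearest face is 350 mm from the table's bounding box.

A is a table. B is a stool. Two stools sit around the table at the −y, −x sides. The gap between each stool and the table is 350 mm.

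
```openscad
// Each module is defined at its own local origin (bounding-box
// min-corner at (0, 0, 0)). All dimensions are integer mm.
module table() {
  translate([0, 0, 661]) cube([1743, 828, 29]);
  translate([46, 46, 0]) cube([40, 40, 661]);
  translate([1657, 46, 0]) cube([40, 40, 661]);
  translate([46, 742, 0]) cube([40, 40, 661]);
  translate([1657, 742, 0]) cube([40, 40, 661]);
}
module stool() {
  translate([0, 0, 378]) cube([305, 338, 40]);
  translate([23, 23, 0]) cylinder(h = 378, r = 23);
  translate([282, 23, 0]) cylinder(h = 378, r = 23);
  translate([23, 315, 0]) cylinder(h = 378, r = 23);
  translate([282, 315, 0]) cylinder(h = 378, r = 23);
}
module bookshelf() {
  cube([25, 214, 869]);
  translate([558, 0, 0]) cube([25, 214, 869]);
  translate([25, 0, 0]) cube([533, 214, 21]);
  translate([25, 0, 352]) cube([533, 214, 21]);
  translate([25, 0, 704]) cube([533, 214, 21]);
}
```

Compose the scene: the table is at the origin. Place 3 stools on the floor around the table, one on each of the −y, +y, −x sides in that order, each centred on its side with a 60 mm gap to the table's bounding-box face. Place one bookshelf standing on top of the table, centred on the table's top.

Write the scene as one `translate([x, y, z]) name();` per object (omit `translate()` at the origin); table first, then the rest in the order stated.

table();
translate([719, -398, 0]) stool();
translate([719, 888, 0]) stool();
translate([-365, 245, 0]) stool();
translate([580, 307, 690]) bookshelf();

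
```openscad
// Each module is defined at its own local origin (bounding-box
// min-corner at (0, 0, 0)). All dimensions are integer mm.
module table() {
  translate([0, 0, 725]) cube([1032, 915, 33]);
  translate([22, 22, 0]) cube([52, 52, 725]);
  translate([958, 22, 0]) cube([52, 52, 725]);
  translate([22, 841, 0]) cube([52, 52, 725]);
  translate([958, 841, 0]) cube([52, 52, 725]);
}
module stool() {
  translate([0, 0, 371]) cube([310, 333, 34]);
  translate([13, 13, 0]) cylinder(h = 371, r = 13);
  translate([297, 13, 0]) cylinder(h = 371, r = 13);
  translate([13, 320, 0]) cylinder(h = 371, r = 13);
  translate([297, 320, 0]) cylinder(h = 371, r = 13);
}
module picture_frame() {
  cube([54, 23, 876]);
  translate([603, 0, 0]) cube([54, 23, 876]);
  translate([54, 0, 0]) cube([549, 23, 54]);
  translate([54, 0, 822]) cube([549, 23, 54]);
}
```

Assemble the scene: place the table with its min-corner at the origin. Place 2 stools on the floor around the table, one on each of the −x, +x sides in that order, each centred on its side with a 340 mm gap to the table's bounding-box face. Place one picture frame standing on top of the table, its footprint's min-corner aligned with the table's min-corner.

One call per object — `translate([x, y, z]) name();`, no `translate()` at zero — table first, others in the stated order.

table();
translate([-650, 291, 0]) stool();
translate([1372, 291, 0]) stool();
translate([0, 0, 758]) picture_frame();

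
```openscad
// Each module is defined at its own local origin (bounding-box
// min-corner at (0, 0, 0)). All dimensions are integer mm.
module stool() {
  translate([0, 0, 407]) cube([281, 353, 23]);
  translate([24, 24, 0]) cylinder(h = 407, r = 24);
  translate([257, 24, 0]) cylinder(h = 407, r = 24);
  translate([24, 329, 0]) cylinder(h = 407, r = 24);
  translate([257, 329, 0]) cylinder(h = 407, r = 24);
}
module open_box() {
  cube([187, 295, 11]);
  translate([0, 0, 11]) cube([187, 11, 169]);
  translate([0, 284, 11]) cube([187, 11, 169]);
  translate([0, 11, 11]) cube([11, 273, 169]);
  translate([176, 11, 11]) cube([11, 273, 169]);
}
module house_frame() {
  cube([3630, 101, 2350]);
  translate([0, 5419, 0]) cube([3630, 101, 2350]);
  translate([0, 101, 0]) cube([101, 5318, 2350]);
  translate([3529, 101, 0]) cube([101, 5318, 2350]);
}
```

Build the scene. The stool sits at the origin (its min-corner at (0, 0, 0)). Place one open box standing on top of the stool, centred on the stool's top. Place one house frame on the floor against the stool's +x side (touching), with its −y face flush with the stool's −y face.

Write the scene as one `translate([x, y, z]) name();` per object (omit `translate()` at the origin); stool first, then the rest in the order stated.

stool();
translate([47, 29, 430]) open_box();
translate([281, 0, 0]) house_frame();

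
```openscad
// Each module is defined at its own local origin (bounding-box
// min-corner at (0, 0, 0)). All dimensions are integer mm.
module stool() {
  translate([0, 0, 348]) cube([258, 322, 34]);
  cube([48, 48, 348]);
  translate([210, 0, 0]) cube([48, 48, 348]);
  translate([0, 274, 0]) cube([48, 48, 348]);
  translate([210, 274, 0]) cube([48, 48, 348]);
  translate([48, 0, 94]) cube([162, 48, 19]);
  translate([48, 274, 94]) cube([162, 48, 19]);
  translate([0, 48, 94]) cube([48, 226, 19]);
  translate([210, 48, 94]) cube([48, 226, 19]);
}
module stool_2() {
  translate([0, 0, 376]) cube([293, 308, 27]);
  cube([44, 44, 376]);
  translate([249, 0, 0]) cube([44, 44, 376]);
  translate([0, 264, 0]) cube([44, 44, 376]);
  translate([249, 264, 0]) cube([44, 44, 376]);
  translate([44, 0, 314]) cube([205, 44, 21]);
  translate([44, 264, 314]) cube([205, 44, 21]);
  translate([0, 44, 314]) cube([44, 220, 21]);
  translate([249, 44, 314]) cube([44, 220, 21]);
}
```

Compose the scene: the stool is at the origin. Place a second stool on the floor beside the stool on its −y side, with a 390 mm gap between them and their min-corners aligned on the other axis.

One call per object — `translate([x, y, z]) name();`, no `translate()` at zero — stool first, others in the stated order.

stool();
translate([0, -698, 0]) stool_2();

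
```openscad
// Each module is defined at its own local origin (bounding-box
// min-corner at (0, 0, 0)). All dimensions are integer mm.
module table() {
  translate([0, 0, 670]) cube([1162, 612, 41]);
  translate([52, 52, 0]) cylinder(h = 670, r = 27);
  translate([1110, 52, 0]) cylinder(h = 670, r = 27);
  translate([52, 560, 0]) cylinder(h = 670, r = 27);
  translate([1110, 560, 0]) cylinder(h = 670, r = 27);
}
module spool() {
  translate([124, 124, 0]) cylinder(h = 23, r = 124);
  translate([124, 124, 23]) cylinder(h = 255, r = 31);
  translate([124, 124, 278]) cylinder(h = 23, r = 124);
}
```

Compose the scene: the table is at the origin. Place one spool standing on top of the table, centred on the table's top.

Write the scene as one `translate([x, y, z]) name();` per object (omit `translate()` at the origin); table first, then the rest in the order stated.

table();
translate([457, 182, 711]) spool();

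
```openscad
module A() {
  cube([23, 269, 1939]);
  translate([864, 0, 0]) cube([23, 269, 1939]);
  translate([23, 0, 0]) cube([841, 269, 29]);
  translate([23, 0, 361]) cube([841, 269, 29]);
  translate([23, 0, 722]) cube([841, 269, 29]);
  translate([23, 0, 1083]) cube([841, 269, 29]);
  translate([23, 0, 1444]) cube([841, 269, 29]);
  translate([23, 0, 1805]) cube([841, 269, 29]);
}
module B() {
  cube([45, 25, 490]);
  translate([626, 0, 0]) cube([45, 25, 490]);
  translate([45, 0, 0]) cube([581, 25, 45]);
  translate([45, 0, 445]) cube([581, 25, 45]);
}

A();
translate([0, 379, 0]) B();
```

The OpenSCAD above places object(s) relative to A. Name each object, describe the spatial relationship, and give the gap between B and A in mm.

The picture frame's nearest face is 110 mm from the bookshelf's +y face.

A is a bookshelf. B is a picture frame. The picture frame is on the floor beside the bookshelf on its +y side. The gap between the picture frame and the bookshelf is 110 mm.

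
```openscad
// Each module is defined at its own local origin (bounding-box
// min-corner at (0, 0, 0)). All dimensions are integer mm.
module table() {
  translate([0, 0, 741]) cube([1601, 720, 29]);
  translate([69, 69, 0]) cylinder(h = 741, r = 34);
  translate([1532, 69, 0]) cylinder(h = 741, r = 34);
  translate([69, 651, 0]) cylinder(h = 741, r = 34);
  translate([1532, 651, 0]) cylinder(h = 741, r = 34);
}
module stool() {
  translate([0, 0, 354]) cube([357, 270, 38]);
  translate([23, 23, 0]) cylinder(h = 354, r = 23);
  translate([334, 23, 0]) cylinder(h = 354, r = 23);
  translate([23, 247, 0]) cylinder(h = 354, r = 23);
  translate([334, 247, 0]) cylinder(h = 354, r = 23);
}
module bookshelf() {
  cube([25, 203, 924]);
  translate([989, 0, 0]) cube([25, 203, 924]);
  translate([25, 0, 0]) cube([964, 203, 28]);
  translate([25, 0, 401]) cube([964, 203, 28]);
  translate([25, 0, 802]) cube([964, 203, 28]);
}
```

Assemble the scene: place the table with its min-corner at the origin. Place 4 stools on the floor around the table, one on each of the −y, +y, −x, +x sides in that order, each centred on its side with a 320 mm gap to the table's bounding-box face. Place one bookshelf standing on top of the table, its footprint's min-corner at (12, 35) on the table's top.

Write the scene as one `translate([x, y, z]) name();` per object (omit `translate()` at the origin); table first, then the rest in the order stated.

table();
translate([622, -590, 0]) stool();
translate([622, 1040, 0]) stool();
translate([-677, 225, 0]) stool();
translate([1921, 225, 0]) stool();
translate([12, 35, 770]) bookshelf();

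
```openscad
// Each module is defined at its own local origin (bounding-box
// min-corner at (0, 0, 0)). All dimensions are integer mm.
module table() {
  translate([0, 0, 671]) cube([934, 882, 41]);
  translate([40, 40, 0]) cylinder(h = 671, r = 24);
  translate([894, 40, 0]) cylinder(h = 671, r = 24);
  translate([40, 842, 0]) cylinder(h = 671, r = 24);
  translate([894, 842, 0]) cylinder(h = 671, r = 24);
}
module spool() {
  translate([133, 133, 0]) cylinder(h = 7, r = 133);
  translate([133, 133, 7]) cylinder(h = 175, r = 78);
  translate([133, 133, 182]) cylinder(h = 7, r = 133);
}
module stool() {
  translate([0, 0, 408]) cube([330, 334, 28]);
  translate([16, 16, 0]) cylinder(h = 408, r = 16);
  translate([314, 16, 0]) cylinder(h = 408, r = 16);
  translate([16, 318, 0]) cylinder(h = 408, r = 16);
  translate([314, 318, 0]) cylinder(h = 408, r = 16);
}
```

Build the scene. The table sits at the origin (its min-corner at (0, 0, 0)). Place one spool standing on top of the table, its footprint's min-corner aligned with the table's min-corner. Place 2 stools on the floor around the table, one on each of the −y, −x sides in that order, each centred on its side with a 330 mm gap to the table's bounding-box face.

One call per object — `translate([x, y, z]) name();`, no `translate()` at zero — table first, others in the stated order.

table();
translate([0, 0, 712]) spool();
translate([302, -664, 0]) stool();
translate([-660, 274, 0]) stool();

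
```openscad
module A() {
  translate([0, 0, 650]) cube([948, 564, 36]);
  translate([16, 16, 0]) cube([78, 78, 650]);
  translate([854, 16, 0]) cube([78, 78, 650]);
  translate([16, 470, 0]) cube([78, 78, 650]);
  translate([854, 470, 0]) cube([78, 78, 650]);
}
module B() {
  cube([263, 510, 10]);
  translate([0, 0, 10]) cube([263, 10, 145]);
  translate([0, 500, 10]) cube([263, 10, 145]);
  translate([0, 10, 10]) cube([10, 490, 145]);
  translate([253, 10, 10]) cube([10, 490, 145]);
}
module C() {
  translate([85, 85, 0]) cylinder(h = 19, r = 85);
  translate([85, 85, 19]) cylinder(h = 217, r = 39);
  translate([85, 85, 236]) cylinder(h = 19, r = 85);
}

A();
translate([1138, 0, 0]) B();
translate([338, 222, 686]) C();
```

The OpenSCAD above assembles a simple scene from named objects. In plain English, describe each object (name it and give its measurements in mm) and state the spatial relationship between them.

A is a table: top 948 mm (x) × 564 mm (y), 36 mm thick, upper face at z = 686 mm, on four 78×78 mm square legs, each inset 16 mm from the nearest pair of top edges, running from z = 0 to the bottom of the top.

B is an open storage box with external size 263×510×155 mm and wall thickness 10 mm (the base is also 10 mm thick). The base covers the whole footprint; the four walls stand on the base, with the y-facing walls full-width and the x-facing walls fitting between their inner faces.

C is a spool: two coaxial disc flanges of radius 85 mm and thickness 19 mm, joined by a core cylinder of radius 39 mm and height 217 mm. The lower flange rests on z = 0 and the three cylinders share a vertical axis.

The open box is on the floor beside the table on its +x side. The spool is on top of the table.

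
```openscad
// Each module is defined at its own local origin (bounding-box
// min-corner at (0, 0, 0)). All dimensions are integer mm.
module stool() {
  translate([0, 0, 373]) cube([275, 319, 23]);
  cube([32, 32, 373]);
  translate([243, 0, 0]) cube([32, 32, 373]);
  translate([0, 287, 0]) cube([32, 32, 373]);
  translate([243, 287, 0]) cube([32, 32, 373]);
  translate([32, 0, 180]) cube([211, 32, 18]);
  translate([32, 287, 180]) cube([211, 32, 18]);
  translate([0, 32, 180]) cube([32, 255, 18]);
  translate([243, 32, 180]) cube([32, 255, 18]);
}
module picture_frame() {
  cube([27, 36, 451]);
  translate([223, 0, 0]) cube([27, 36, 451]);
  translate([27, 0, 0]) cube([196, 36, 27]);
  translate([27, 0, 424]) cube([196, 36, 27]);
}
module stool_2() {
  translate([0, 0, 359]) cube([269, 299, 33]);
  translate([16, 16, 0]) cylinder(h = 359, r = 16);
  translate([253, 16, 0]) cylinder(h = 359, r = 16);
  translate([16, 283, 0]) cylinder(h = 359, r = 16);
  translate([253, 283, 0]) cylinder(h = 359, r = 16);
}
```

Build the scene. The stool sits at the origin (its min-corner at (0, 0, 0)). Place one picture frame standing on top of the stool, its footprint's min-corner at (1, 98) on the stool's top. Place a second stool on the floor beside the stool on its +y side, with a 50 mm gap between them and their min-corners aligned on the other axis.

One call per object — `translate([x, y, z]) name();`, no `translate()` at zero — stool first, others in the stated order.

stool();
translate([1, 98, 396]) picture_frame();
translate([0, 369, 0]) stool_2();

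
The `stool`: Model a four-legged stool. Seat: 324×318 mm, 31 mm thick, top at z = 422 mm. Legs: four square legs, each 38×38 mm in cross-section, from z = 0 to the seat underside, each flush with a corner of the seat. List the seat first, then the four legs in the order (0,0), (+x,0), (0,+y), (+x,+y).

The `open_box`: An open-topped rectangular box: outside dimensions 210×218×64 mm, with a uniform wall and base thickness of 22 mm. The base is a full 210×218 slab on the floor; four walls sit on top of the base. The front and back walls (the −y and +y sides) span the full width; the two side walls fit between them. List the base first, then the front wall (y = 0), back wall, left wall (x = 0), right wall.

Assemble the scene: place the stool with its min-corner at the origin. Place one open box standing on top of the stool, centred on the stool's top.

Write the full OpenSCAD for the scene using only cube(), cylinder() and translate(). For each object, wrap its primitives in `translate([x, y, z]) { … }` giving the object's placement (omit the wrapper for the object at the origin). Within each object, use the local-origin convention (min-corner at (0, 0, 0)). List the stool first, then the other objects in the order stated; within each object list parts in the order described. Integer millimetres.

translate([0, 0, 391]) cube([324, 318, 31]);
cube([38, 38, 391]);
translate([286, 0, 0]) cube([38, 38, 391]);
translate([0, 280, 0]) cube([38, 38, 391]);
translate([286, 280, 0]) cube([38, 38, 391]);
translate([57, 50, 422]) {
  cube([210, 218, 22]);
  translate([0, 0, 22]) cube([210, 22, 42]);
  translate([0, 196, 22]) cube([210, 22, 42]);
  translate([0, 22, 22]) cube([22, 174, 42]);
  translate([188, 22, 22]) cube([22, 174, 42]);
}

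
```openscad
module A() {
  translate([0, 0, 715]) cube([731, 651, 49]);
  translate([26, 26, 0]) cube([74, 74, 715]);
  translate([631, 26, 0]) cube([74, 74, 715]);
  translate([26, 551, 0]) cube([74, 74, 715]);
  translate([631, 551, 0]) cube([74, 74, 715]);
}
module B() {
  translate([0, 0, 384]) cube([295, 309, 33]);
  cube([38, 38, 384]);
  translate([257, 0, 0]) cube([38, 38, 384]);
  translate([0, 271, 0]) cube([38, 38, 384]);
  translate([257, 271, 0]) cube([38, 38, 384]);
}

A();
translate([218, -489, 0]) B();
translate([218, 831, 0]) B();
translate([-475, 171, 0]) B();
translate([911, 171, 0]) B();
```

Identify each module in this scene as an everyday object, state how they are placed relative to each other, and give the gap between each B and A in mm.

A is a table. B is a stool. Four stools sit around the table at the −y, +y, −x, +x sides. The gap between each stool and the table is 180 mm.

Each stool's nearest face is 180 mm from the table's bounding box.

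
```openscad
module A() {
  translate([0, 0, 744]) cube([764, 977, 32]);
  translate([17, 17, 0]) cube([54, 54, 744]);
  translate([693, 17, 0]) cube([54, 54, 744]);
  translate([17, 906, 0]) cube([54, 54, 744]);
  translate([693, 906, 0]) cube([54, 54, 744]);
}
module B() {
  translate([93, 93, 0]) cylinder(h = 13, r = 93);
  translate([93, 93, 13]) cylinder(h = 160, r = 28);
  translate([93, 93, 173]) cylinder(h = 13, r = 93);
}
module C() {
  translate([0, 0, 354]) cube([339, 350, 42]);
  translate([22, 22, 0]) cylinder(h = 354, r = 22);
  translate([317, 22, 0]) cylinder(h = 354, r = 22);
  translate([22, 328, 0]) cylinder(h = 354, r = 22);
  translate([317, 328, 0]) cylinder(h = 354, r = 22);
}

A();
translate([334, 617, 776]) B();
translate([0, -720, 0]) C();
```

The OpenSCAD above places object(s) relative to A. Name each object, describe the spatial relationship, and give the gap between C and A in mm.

A is a table. B is a spool. C is a stool. The spool is on top of the table. The stool is on the floor beside the table on its −y side. The gap between the stool and the table is 370 mm.

The stool's nearest face is 370 mm from the table's −y face.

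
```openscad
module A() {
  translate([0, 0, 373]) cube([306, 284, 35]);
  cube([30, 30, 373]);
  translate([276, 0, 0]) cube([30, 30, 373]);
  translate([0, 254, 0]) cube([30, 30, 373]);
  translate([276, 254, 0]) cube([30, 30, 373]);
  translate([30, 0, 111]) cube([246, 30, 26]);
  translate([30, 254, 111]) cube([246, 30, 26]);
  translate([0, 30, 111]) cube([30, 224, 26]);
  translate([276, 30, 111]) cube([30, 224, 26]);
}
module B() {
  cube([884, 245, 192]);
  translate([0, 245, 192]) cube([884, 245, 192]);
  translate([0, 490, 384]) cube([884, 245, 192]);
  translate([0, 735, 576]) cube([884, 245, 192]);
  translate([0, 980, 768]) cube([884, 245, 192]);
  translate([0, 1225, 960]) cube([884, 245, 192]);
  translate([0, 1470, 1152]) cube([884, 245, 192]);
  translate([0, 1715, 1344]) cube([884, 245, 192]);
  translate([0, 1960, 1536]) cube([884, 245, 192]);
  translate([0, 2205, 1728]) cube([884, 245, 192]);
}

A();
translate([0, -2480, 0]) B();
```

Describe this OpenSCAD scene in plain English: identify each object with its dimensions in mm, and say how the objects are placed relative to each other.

A is a four-legged stool. The seat is 306×284 mm, 35 mm thick, top at z = 408 mm. It stands on four square legs, each 30×30 mm in cross-section, from z = 0 to the seat underside, each flush with a corner of the seat. Four stretchers, 30 mm wide and 26 mm tall, connect adjacent legs with their undersides at z = 111 mm, each running between the inner faces of the legs it joins and aligned with the legs' outer faces on the other axis.

B is a straight staircase of 10 solid steps. Each step is 884 mm wide (x), 245 mm deep (y, the going) and 192 mm tall (the rise). The first step rests on the floor; each subsequent step sits one going further in +y and one rise higher in +z, directly behind and above the previous step with no overlap.

The staircase is on the floor beside the stool on its −y side.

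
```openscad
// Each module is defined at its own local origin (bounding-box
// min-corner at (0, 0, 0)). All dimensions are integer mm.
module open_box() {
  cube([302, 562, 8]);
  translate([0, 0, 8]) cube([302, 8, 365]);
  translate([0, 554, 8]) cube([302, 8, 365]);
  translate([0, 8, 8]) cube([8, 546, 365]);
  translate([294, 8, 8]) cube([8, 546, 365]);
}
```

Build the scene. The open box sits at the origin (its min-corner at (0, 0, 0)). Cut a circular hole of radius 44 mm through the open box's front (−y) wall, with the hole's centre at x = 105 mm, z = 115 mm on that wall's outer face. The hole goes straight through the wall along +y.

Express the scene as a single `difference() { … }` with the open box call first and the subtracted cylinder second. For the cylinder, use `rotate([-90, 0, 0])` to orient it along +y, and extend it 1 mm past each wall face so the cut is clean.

difference() {
  open_box();
  translate([105, -1, 115]) rotate([-90, 0, 0]) cylinder(h = 10, r = 44);
}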